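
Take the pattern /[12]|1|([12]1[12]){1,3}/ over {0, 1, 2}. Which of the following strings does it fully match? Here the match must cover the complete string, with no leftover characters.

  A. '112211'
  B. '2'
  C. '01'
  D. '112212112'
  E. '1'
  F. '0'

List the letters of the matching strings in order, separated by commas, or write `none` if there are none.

A, B, D, E

A → match
B → match
C → no match
D → match
E → match
F → no match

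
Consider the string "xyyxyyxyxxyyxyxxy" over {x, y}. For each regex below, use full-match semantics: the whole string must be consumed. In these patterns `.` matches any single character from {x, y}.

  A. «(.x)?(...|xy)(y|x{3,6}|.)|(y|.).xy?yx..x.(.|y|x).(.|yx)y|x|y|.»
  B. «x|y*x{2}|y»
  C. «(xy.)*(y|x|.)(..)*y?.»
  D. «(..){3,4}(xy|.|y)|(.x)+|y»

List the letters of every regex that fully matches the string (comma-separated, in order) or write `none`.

C

A → no match
B → no match
C → match
D → no match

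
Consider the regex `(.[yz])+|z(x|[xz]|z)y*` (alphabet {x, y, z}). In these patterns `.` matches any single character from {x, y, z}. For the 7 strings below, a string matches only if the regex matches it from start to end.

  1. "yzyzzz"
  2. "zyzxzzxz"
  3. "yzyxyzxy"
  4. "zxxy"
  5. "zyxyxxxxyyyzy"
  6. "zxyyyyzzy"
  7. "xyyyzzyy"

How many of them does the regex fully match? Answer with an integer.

1. "yzyzzz" → match
2. "zyzxzzxz" → no match
3. "yzyxyzxy" → no match
4. "zxxy" → no match
5 → no match
6. "zxyyyyzzy" → no match
7. "xyyyzzyy" → match
Total matched: 2

2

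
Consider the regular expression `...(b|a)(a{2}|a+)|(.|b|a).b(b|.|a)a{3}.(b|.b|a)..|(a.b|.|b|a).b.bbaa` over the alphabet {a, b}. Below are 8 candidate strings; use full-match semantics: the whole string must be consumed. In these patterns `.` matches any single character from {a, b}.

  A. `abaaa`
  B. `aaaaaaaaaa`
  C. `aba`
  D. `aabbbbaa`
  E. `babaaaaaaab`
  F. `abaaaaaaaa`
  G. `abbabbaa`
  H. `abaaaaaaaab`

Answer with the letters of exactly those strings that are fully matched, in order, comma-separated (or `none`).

A → match
B → match
C → no match
D → match
E → match
F → match
G → match
H → no match

A, B, D, E, F, G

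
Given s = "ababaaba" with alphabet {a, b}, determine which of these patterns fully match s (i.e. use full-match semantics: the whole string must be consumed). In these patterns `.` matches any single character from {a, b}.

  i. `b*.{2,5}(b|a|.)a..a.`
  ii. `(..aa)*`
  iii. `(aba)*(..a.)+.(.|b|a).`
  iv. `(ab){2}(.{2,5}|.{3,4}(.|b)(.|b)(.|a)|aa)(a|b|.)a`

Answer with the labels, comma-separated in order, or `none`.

iv

i → no match
ii → no match
iii → no match
iv → match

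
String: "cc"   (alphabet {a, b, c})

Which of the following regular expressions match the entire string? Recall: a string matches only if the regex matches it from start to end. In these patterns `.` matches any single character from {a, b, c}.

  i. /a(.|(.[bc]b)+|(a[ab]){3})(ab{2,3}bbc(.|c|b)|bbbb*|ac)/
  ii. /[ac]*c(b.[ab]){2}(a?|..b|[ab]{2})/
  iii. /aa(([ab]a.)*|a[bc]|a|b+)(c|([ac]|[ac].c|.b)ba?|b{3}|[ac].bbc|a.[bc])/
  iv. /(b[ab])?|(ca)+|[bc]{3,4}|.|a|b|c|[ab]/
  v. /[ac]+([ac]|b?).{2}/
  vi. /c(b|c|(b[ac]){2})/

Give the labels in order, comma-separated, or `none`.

i → no match — must start with "a"
ii → no match
iii → no match — must start with "aa"
iv → no match
v → no match
vi → match

vi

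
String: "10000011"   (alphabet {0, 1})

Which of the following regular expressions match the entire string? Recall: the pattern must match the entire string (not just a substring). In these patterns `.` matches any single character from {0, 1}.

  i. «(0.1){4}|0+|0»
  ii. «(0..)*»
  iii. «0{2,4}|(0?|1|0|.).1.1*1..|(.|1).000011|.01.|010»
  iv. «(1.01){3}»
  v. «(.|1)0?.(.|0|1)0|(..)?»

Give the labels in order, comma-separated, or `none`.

iii

i → no match — must start with "0"
ii → no match
iii → match
iv → no match — must end with "01"
v → no match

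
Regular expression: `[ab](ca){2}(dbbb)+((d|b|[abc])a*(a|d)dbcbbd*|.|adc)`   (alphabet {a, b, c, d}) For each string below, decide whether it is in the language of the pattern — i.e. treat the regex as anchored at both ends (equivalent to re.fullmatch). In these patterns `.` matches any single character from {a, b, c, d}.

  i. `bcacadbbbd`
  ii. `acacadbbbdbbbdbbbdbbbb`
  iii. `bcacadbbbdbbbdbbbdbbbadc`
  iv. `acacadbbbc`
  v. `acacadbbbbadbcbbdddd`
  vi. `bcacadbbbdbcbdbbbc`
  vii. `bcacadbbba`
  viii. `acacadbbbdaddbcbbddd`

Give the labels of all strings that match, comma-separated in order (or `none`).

i → match
ii → match
iii → match
iv → match
v → match
vi → no match
vii → match
viii → match

i, ii, iii, iv, v, vii, viii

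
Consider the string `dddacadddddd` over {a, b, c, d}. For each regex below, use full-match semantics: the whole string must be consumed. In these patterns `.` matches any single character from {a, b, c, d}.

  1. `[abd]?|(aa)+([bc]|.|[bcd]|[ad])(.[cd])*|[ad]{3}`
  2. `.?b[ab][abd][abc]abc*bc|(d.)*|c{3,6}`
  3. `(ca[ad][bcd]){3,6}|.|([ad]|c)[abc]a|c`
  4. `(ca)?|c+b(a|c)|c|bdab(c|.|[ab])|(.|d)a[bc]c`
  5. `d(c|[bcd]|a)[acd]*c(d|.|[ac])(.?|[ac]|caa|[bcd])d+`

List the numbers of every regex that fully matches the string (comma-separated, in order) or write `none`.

5

1 → no match
2 → no match
3 → no match
4 → no match
5 → match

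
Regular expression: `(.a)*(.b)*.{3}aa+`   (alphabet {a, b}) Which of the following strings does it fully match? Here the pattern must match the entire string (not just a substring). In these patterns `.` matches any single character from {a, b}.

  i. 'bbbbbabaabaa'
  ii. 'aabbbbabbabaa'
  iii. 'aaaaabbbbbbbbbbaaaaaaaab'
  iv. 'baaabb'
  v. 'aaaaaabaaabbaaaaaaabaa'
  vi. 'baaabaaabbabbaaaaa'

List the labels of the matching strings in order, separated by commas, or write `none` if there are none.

i → no match
ii → match
iii → no match — must end with 'a'
iv → no match — must end with 'a'
v → no match
vi → match

ii, vi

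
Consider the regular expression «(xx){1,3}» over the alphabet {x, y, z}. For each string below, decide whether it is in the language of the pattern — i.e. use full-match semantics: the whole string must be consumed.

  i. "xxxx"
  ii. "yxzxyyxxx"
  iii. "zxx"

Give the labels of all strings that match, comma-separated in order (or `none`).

i

i → match
ii → no match — must start with "xx"
iii → no match — must start with "xx"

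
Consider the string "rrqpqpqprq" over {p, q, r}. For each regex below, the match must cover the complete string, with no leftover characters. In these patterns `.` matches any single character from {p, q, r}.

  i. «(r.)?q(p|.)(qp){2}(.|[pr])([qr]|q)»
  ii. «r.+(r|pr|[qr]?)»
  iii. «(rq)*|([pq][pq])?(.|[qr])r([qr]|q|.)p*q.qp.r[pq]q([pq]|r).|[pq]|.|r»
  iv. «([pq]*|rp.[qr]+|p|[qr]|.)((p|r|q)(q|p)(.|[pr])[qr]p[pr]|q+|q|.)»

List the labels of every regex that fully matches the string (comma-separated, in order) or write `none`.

i → match
ii → match
iii → no match
iv → no match

i, ii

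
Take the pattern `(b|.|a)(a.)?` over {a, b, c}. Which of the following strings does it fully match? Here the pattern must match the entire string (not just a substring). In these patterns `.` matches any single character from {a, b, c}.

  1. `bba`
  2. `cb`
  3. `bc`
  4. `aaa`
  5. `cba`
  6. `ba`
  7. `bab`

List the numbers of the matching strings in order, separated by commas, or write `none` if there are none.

4, 7

1 → no match
2 → no match
3 → no match
4 → match
5 → no match
6 → no match
7 → match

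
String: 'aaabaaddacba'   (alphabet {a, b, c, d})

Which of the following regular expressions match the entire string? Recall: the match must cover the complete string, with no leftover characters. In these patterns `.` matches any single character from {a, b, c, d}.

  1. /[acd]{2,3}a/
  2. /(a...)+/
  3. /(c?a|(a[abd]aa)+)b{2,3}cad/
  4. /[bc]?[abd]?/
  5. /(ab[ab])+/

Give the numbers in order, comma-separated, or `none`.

1 → no match
2 → match
3 → no match — must end with 'bcad'
4 → no match
5 → no match — must start with 'ab'

2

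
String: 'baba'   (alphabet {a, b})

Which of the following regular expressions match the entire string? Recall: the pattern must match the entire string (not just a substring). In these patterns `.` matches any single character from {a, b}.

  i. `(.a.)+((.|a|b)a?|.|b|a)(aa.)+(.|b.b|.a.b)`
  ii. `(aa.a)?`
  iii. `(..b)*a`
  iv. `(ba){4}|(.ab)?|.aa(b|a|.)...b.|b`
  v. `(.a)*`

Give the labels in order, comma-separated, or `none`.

iii, v

i → no match
ii → no match
iii → match
iv → no match
v → match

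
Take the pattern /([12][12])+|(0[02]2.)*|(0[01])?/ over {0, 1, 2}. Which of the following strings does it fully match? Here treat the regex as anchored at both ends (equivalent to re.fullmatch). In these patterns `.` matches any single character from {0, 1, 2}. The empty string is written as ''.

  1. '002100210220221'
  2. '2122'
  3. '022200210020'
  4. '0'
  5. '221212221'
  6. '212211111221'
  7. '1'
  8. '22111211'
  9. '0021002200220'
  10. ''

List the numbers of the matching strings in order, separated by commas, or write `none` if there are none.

1 → no match
2. '2122' → match
3. '022200210020' → match
4. '0' → no match
5. '221212221' → no match
6. '212211111221' → match
7. '1' → no match
8. '22111211' → match
9 → no match
10. '' → match

2, 3, 6, 8, 10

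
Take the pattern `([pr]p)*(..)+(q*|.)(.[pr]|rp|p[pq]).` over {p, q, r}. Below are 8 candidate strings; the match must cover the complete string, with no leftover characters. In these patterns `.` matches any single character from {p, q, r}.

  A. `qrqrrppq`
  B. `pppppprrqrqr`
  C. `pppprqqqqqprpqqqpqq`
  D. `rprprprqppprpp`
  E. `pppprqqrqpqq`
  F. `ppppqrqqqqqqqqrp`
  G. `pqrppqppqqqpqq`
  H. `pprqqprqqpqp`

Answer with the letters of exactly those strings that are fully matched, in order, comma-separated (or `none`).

A → match
B → no match
C → match
D → match
E → match
F → match
G → match
H → match

A, C, D, E, F, G, H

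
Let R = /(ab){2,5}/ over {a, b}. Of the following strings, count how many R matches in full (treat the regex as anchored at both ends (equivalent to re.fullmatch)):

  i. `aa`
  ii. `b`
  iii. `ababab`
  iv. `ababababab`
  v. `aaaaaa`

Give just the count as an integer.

2

i. `aa` → no match — must start with `ab`
ii. `b` → no match — must start with `ab`
iii. `ababab` → match
iv. `ababababab` → match
v. `aaaaaa` → no match — must start with `ab`
Total matched: 2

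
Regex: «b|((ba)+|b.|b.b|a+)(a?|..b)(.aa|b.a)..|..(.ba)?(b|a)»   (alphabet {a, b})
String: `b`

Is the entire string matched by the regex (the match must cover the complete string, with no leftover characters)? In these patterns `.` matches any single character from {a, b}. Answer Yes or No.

Yes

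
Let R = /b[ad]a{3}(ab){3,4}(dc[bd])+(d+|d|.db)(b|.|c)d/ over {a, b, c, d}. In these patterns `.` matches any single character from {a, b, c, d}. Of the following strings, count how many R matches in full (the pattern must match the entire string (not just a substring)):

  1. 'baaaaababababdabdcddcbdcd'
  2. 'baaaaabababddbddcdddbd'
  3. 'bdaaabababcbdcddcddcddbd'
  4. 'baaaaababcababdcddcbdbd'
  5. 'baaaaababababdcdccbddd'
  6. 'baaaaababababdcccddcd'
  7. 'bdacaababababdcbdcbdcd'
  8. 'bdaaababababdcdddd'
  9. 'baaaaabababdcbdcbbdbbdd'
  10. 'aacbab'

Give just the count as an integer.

1 → no match
2 → no match
3 → no match
4 → no match
5 → no match
6 → no match
7 → no match
8 → no match
9 → no match
10. 'aacbab' → no match — must start with 'b'
Total matched: 0

0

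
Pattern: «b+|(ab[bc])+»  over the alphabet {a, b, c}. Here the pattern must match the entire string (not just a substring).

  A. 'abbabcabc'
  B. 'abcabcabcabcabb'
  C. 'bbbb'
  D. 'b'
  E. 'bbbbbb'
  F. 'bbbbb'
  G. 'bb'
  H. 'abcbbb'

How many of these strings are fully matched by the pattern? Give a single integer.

A → match
B → match
C → match
D → match
E → match
F → match
G → match
H → no match
Total matched: 7

7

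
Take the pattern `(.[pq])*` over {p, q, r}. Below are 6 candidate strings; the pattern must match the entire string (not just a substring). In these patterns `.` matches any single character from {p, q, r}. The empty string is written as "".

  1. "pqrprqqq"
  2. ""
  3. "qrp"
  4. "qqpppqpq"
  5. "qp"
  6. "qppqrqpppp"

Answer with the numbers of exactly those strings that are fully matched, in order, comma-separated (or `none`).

1, 2, 4, 5, 6

1 → match
2 → match
3 → no match
4 → match
5 → match
6 → match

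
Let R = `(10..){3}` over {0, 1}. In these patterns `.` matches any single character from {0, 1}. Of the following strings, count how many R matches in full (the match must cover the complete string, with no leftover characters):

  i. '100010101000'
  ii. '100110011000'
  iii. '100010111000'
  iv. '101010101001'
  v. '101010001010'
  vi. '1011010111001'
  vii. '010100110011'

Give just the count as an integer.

5

i → match
ii → match
iii → match
iv → match
v → match
vi → no match
vii → no match — must start with '10'
Total matched: 5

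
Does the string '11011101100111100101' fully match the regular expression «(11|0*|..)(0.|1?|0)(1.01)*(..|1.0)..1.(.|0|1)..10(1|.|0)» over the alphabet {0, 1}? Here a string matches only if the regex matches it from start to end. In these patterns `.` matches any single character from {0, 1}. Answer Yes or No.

Yes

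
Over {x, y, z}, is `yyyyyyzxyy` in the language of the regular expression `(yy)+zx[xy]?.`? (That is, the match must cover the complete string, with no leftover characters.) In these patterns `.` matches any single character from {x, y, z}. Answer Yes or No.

Yes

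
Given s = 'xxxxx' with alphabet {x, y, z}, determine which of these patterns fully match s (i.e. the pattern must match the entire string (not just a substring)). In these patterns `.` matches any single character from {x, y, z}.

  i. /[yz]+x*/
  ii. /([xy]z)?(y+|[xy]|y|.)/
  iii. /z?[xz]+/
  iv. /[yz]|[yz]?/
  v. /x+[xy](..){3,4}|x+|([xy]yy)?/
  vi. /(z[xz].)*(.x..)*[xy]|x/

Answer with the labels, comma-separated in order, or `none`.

iii, v, vi

i → no match
ii → no match
iii → match
iv → no match
v → match
vi → match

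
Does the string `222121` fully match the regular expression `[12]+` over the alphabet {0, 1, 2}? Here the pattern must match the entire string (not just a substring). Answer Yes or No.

Yes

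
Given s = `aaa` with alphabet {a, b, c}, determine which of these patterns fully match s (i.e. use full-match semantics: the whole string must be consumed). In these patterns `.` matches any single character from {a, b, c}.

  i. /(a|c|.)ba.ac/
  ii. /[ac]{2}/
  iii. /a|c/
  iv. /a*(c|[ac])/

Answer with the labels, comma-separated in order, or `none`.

i → no match — must end with `ac`
ii → no match
iii → no match
iv → match

iv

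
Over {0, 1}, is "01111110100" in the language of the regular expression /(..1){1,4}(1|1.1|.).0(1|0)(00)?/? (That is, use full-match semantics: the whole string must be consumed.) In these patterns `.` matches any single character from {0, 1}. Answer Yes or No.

Yes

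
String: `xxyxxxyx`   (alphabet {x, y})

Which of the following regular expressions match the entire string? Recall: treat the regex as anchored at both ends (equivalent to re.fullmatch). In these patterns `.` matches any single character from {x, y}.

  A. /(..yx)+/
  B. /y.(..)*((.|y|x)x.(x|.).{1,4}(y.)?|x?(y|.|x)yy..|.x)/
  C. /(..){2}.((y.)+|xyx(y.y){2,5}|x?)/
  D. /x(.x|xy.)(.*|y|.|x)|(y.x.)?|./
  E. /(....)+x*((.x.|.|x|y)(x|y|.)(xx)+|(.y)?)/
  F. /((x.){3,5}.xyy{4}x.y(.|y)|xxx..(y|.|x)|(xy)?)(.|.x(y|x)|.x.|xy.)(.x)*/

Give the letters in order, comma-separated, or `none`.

A, D, E

A → match
B → no match — must start with `y`
C → no match
D → match
E → match
F → no match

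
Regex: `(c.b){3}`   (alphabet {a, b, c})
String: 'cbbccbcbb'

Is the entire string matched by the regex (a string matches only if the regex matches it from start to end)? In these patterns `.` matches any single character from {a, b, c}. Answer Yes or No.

Yes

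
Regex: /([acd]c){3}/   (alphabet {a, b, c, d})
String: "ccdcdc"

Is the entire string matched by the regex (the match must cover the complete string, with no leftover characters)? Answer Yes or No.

Yes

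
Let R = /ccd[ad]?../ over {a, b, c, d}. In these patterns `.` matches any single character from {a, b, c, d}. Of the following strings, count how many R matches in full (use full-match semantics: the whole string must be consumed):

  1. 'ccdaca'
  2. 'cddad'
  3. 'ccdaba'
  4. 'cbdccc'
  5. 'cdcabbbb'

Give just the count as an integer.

2

1 → match
2 → no match — must start with 'ccd'
3 → match
4 → no match — must start with 'ccd'
5 → no match — must start with 'ccd'
Total matched: 2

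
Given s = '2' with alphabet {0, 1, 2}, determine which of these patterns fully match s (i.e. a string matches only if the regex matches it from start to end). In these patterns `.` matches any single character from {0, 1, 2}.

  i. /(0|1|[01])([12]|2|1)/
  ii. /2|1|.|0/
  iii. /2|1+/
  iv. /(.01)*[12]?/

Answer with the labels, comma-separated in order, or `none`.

i → no match
ii → match
iii → match
iv → match

ii, iii, iv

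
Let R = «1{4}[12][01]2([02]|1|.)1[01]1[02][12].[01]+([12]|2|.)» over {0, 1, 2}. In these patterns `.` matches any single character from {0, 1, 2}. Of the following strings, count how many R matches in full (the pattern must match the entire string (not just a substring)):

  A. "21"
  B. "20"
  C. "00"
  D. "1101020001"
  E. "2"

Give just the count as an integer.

0

A → no match — must start with "1"
B → no match — must start with "1"
C → no match — must start with "1"
D → no match
E → no match — must start with "1"
Total matched: 0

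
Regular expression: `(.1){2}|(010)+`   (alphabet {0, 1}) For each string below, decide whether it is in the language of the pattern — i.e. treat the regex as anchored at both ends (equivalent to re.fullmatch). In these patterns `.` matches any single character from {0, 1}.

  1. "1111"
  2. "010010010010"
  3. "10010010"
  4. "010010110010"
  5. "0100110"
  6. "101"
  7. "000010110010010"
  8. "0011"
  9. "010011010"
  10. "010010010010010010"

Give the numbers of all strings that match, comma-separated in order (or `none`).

1. "1111" → match
2. "010010010010" → match
3. "10010010" → no match
4. "010010110010" → no match
5. "0100110" → no match
6. "101" → no match
7 → no match
8. "0011" → no match
9. "010011010" → no match
10 → match

1, 2, 10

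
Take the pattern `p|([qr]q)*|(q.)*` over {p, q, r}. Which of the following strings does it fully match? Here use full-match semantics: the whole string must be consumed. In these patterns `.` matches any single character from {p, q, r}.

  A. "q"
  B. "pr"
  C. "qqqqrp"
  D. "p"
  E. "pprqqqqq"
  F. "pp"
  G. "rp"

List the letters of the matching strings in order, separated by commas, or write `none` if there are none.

A. "q" → no match
B. "pr" → no match
C. "qqqqrp" → no match
D. "p" → match
E. "pprqqqqq" → no match
F. "pp" → no match
G. "rp" → no match

D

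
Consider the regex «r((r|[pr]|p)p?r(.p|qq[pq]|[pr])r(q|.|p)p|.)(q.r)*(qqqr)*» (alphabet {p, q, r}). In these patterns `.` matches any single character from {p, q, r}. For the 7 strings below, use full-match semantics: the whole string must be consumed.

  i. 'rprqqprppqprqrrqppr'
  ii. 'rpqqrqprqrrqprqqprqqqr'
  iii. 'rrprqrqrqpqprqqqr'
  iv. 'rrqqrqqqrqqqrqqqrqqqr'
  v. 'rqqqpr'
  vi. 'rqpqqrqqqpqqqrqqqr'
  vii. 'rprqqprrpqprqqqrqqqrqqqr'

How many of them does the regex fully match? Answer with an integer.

2

i → no match
ii → no match
iii → no match
iv → match
v. 'rqqqpr' → no match
vi → no match
vii → match
Total matched: 2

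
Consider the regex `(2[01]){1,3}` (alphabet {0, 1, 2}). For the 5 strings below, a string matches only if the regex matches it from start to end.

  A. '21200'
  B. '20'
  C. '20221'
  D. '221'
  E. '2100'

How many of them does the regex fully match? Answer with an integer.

1

A → no match
B → match
C → no match
D → no match
E → no match
Total matched: 1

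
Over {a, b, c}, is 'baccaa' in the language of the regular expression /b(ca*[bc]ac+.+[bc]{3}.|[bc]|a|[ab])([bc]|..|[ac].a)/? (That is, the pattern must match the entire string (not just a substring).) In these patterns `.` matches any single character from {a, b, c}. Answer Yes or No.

No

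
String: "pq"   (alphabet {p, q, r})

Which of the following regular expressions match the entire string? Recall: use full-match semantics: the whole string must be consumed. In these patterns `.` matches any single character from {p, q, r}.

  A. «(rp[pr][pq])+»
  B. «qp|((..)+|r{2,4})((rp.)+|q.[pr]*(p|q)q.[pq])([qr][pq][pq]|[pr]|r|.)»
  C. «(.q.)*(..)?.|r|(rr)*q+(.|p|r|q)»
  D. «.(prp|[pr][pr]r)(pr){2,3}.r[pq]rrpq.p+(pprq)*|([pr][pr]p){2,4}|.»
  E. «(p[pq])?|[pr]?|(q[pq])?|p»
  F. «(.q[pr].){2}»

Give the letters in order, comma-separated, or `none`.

E

A → no match — must start with "rp"
B → no match
C → no match
D → no match
E → match
F → no match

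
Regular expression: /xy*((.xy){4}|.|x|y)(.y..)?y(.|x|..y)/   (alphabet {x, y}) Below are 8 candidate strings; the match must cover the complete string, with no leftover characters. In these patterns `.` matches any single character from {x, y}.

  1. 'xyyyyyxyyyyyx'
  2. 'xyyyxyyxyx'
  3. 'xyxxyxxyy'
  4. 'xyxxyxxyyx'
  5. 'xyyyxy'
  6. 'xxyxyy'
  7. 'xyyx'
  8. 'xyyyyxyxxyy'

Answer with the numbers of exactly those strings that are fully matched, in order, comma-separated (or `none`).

1 → match
2 → match
3 → match
4 → no match
5 → match
6 → match
7 → match
8 → match

1, 2, 3, 5, 6, 7, 8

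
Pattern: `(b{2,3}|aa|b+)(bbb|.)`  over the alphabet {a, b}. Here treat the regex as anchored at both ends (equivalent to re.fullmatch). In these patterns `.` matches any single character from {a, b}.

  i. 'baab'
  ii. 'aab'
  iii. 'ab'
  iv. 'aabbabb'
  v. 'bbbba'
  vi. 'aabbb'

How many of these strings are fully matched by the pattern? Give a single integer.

i → no match
ii → match
iii → no match
iv → no match
v → match
vi → match
Total matched: 3

3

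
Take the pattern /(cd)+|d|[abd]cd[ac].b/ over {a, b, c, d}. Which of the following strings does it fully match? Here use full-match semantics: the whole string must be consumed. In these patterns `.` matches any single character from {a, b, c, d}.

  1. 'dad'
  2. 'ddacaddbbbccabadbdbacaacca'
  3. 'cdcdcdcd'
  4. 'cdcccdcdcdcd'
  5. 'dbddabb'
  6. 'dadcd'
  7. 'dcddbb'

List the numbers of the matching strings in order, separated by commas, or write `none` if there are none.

1 → no match
2 → no match
3 → match
4 → no match
5 → no match
6 → no match
7 → no match

3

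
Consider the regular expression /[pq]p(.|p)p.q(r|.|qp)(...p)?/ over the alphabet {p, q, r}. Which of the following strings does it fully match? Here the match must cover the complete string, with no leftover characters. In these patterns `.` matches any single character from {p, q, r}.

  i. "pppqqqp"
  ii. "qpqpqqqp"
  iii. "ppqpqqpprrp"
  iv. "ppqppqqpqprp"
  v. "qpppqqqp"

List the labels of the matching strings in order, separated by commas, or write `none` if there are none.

ii, iii, iv, v

i → no match
ii → match
iii → match
iv → match
v → match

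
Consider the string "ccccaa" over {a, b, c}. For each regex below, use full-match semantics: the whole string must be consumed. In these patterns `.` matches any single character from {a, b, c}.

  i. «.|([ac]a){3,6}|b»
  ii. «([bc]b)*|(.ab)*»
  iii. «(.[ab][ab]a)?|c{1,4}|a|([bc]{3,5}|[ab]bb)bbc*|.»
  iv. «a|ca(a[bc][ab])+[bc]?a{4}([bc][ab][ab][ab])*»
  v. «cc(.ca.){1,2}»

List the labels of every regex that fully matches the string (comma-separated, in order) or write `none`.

i → no match
ii → no match
iii → no match
iv → no match
v → match

v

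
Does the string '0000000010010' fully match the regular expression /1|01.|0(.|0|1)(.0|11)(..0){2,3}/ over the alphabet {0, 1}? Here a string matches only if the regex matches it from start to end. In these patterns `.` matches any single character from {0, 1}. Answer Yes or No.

Yes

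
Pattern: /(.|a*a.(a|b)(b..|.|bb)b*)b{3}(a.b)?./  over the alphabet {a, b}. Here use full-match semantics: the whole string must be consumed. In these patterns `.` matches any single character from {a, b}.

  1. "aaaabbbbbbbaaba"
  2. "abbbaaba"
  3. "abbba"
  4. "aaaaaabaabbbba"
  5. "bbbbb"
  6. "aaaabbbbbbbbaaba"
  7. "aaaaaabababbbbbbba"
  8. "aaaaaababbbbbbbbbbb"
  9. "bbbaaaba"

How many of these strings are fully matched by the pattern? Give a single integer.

8

1 → match
2 → match
3 → match
4 → match
5 → match
6 → match
7 → match
8 → match
9 → no match
Total matched: 8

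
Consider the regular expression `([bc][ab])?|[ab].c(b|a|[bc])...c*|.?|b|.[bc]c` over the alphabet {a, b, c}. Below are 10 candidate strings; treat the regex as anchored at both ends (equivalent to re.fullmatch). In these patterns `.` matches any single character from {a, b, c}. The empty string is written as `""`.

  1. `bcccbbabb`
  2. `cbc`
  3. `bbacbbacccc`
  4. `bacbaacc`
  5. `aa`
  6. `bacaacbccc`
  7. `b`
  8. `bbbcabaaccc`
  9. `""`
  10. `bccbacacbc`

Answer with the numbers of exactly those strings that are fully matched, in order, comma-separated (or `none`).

2, 4, 6, 7, 9

1 → no match
2 → match
3 → no match
4 → match
5 → no match
6 → match
7 → match
8 → no match
9 → match
10 → no match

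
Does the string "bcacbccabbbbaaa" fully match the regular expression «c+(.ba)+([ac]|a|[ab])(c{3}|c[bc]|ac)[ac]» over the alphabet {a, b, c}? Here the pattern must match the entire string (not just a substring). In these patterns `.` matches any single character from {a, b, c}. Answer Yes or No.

Every match must start with "c", but "bcacbccabbbbaaa" does not.

No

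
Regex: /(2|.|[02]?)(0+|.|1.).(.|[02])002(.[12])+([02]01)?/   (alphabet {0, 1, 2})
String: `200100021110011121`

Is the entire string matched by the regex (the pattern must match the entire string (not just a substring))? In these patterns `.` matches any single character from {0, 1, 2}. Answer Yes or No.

No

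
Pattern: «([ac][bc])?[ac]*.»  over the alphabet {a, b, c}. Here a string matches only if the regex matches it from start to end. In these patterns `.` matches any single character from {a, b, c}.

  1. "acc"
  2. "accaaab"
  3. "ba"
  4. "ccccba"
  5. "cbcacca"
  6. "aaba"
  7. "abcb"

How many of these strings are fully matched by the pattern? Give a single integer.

1 → match
2 → match
3 → no match
4 → no match
5 → match
6 → no match
7 → match
Total matched: 4

4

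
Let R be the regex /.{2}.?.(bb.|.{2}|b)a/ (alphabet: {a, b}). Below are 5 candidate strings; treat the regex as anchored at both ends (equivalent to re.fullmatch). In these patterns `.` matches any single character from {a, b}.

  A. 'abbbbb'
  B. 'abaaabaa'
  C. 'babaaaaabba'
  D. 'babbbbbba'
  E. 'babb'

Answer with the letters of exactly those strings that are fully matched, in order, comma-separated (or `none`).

none

A → no match — must end with 'a'
B → no match
C → no match
D → no match
E → no match — must end with 'a'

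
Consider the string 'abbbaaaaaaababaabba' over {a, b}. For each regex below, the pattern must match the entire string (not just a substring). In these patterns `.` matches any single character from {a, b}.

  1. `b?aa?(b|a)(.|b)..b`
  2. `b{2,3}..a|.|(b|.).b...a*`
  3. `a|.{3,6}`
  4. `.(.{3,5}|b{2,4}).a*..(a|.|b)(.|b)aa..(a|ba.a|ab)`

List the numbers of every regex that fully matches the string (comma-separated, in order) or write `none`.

4

1 → no match — must end with 'b'
2 → no match
3 → no match
4 → match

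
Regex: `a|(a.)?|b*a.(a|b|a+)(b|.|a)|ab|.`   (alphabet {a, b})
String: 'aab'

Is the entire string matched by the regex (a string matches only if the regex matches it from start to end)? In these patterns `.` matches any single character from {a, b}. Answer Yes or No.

No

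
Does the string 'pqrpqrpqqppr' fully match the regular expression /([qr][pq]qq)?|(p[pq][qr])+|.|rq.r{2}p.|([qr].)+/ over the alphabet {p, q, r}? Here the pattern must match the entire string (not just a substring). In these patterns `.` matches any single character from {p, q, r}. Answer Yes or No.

Yes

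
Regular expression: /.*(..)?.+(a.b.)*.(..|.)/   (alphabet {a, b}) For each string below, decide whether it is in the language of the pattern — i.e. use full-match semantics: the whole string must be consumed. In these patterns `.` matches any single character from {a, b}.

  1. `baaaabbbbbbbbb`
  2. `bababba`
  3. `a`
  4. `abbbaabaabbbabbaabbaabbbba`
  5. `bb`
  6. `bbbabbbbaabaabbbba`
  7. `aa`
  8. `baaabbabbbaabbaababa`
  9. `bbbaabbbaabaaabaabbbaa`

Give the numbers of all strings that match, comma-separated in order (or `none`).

1, 2, 4, 6, 8, 9

1 → match
2 → match
3 → no match
4 → match
5 → no match
6 → match
7 → no match
8 → match
9 → match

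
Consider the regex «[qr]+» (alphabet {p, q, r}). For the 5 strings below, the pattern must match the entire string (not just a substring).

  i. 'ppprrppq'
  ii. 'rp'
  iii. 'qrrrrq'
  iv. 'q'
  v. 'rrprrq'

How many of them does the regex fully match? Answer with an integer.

2

i → no match
ii → no match
iii → match
iv → match
v → no match
Total matched: 2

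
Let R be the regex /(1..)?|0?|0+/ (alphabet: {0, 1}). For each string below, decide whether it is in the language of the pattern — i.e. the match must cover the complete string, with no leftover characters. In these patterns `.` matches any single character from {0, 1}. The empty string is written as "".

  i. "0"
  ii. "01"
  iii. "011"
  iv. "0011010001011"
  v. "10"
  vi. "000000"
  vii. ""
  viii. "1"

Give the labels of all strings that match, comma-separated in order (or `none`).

i, vi, vii

i → match
ii → no match
iii → no match
iv → no match
v → no match
vi → match
vii → match
viii → no match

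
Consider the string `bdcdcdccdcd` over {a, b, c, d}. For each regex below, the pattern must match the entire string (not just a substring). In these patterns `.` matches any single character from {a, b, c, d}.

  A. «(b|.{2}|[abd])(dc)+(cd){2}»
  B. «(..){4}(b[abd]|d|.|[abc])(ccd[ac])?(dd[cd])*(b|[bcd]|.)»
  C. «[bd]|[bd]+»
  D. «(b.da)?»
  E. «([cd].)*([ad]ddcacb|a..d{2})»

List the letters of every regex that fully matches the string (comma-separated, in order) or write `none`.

A

A → match
B → no match
C → no match
D → no match
E → no match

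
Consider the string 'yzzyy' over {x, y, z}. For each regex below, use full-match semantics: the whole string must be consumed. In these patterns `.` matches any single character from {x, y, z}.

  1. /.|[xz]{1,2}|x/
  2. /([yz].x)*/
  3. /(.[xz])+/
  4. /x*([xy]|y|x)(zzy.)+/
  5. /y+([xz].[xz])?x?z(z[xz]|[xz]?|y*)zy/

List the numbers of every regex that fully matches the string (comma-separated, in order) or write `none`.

4

1 → no match
2 → no match
3 → no match
4 → match
5 → no match — must end with 'zy'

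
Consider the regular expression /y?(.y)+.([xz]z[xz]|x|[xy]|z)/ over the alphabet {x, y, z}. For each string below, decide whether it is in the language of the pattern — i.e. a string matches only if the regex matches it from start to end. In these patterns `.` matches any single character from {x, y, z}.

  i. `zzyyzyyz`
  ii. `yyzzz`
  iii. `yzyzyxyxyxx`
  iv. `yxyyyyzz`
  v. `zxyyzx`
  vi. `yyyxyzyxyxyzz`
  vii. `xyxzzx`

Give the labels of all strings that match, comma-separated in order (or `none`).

i → no match
ii → no match
iii → match
iv → no match
v → no match
vi → match
vii → match

iii, vi, vii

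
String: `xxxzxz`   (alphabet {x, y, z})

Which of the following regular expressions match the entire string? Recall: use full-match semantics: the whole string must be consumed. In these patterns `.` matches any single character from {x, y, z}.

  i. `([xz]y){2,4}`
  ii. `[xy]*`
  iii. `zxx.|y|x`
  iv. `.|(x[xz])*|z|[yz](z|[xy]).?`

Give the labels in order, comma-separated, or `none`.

i → no match — must end with `y`
ii → no match
iii → no match
iv → match

iv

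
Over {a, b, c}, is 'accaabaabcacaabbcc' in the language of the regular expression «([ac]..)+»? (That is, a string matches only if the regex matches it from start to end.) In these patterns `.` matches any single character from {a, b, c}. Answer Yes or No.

No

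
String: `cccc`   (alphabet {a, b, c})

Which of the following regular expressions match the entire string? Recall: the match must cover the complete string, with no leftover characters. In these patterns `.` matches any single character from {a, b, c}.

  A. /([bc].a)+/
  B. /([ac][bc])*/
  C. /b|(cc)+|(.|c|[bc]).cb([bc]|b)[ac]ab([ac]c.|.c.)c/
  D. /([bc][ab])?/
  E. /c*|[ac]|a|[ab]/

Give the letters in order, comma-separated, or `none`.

B, C, E

A → no match — must end with `a`
B → match
C → match
D → no match
E → match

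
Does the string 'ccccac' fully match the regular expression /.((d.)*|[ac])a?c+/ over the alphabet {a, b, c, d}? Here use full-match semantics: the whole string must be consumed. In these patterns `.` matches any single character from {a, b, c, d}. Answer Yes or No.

No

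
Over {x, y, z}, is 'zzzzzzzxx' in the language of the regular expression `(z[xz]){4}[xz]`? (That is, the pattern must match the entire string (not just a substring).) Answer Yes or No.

Yes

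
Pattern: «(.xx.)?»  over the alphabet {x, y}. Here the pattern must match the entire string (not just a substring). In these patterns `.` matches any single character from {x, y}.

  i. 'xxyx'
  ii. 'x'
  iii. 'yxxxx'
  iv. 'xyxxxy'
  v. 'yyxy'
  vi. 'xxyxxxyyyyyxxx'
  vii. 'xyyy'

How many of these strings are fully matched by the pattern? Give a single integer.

i. 'xxyx' → no match
ii. 'x' → no match
iii. 'yxxxx' → no match
iv. 'xyxxxy' → no match
v. 'yyxy' → no match
vi → no match
vii. 'xyyy' → no match
Total matched: 0

0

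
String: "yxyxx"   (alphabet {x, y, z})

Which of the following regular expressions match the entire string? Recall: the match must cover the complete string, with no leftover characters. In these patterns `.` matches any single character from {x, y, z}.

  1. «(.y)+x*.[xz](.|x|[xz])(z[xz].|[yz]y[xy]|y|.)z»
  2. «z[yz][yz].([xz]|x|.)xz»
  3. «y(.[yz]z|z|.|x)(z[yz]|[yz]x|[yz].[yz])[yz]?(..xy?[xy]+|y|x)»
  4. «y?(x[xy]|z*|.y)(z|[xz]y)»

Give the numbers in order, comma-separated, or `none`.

1 → no match — must end with "z"
2 → no match — must start with "z"
3 → match
4 → no match

3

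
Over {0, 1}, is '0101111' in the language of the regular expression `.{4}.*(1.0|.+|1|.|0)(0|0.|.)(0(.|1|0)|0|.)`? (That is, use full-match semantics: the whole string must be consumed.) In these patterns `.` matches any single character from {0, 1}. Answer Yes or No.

Yes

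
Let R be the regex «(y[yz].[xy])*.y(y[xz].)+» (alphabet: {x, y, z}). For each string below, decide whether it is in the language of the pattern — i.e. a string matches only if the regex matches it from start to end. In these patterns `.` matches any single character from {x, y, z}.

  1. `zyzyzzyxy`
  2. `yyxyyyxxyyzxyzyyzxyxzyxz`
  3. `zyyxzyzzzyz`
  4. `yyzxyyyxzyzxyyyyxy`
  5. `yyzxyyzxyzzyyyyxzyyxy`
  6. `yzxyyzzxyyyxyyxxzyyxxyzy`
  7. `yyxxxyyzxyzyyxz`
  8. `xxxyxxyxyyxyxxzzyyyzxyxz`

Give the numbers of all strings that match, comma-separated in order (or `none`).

5, 6, 7

1 → no match
2 → no match
3 → no match
4 → no match
5 → match
6 → match
7 → match
8 → no match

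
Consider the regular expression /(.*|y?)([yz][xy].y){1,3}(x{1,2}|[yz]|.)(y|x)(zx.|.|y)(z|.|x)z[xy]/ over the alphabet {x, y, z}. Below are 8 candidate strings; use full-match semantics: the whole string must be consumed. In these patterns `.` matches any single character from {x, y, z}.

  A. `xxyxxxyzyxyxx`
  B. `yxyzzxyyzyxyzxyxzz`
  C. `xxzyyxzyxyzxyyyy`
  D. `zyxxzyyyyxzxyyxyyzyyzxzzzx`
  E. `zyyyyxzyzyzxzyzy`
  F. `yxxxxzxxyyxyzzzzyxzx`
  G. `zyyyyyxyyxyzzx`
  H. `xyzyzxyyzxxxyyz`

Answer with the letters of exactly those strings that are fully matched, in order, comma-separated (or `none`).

A → no match
B → no match
C → no match
D → no match
E → match
F → no match
G → match
H → no match

E, G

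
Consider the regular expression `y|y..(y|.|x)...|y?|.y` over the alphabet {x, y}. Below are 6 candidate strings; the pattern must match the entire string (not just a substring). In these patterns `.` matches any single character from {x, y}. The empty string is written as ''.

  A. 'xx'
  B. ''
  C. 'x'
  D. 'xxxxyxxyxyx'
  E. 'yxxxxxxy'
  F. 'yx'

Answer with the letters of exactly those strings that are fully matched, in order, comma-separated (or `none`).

B

A → no match
B → match
C → no match
D → no match
E → no match
F → no match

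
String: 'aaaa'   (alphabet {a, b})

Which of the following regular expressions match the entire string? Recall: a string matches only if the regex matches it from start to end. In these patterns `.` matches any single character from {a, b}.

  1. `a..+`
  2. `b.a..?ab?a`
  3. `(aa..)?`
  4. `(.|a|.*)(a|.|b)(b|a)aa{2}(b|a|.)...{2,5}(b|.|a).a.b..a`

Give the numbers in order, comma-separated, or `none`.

1, 3

1 → match
2 → no match — must start with 'b'
3 → match
4 → no match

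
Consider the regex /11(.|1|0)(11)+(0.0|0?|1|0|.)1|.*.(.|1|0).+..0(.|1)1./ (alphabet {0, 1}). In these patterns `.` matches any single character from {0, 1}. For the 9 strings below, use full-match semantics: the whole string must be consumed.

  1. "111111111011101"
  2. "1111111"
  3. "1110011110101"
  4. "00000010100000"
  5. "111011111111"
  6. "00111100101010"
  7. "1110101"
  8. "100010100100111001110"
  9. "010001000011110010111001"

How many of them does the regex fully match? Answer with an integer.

1 → no match
2 → match
3 → no match
4 → no match
5 → no match
6 → no match
7 → no match
8 → no match
9 → no match
Total matched: 1

1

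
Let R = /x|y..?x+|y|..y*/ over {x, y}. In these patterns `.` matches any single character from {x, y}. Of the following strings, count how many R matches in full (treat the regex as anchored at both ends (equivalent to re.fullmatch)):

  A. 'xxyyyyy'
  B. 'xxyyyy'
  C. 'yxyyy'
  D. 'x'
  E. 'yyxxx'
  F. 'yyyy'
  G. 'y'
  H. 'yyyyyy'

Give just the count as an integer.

A → match
B → match
C → match
D → match
E → match
F → match
G → match
H → match
Total matched: 8

8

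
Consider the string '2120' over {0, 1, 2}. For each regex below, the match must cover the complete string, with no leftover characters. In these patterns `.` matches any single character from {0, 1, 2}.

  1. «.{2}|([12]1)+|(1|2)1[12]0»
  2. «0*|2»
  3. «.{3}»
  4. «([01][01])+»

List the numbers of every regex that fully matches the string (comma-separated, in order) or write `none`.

1

1 → match
2 → no match
3 → no match
4 → no match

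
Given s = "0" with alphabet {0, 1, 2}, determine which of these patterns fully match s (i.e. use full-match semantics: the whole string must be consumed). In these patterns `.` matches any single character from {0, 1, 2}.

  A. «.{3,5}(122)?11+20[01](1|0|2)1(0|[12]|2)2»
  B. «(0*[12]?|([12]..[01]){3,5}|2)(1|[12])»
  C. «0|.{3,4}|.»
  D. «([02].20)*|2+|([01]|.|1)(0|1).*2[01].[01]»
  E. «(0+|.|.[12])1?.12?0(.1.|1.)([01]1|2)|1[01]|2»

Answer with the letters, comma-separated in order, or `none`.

A → no match — must end with "2"
B → no match
C → match
D → no match
E → no match

C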